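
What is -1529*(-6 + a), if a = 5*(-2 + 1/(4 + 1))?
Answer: 22935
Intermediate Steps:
a = -9 (a = 5*(-2 + 1/5) = 5*(-2 + ⅕) = 5*(-9/5) = -9)
-1529*(-6 + a) = -1529*(-6 - 9) = -1529*(-15) = 22935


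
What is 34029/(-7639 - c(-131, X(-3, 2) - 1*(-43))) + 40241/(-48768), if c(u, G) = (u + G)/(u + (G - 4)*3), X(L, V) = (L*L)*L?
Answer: -3114378641/589946496 ≈ -5.2791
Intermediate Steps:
X(L, V) = L³ (X(L, V) = L²*L = L³)
c(u, G) = (G + u)/(-12 + u + 3*G) (c(u, G) = (G + u)/(u + (-4 + G)*3) = (G + u)/(u + (-12 + 3*G)) = (G + u)/(-12 + u + 3*G))
34029/(-7639 - c(-131, X(-3, 2) - 1*(-43))) + 40241/(-48768) = 34029/(-7639 - (((-3)³ - 1*(-43)) - 131)/(-12 - 131 + 3*((-3)³ - 1*(-43)))) + 40241/(-48768) = 34029/(-7639 - ((-27 + 43) - 131)/(-12 - 131 + 3*(-27 + 43))) + 40241*(-1/48768) = 34029/(-7639 - (16 - 131)/(-12 - 131 + 3*16)) - 40241/48768 = 34029/(-7639 - (-115)/(-12 - 131 + 48)) - 40241/48768 = 34029/(-7639 - (-115)/(-95)) - 40241/48768 = 34029/(-7639 - (-1)*(-115)/95) - 40241/48768 = 34029/(-7639 - 1*23/19) - 40241/48768 = 34029/(-7639 - 23/19) - 40241/48768 = 34029/(-145164/19) - 40241/48768 = 34029*(-19/145164) - 40241/48768 = -215517/48388 - 40241/48768 = -3114378641/589946496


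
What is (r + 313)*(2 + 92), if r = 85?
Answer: 37412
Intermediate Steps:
(r + 313)*(2 + 92) = (85 + 313)*(2 + 92) = 398*94 = 37412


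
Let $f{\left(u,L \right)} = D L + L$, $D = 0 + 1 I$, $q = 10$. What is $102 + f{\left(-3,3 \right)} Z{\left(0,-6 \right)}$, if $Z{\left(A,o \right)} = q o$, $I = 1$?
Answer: $-258$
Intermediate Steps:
$D = 1$ ($D = 0 + 1 \cdot 1 = 0 + 1 = 1$)
$f{\left(u,L \right)} = 2 L$ ($f{\left(u,L \right)} = 1 L + L = L + L = 2 L$)
$Z{\left(A,o \right)} = 10 o$
$102 + f{\left(-3,3 \right)} Z{\left(0,-6 \right)} = 102 + 2 \cdot 3 \cdot 10 \left(-6\right) = 102 + 6 \left(-60\right) = 102 - 360 = -258$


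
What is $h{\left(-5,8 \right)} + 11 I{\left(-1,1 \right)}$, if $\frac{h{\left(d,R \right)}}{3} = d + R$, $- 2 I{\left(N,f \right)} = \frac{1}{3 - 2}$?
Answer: $\frac{7}{2} \approx 3.5$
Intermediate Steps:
$I{\left(N,f \right)} = - \frac{1}{2}$ ($I{\left(N,f \right)} = - \frac{1}{2 \left(3 - 2\right)} = - \frac{1}{2 \cdot 1} = \left(- \frac{1}{2}\right) 1 = - \frac{1}{2}$)
$h{\left(d,R \right)} = 3 R + 3 d$ ($h{\left(d,R \right)} = 3 \left(d + R\right) = 3 \left(R + d\right) = 3 R + 3 d$)
$h{\left(-5,8 \right)} + 11 I{\left(-1,1 \right)} = \left(3 \cdot 8 + 3 \left(-5\right)\right) + 11 \left(- \frac{1}{2}\right) = \left(24 - 15\right) - \frac{11}{2} = 9 - \frac{11}{2} = \frac{7}{2}$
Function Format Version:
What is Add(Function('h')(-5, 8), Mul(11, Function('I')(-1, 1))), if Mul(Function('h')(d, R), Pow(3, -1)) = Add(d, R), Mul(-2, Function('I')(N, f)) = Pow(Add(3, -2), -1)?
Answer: Rational(7, 2) ≈ 3.5000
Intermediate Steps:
Function('I')(N, f) = Rational(-1, 2) (Function('I')(N, f) = Mul(Rational(-1, 2), Pow(Add(3, -2), -1)) = Mul(Rational(-1, 2), Pow(1, -1)) = Mul(Rational(-1, 2), 1) = Rational(-1, 2))
Function('h')(d, R) = Add(Mul(3, R), Mul(3, d)) (Function('h')(d, R) = Mul(3, Add(d, R)) = Mul(3, Add(R, d)) = Add(Mul(3, R), Mul(3, d)))
Add(Function('h')(-5, 8), Mul(11, Function('I')(-1, 1))) = Add(Add(Mul(3, 8), Mul(3, -5)), Mul(11, Rational(-1, 2))) = Add(Add(24, -15), Rational(-11, 2)) = Add(9, Rational(-11, 2)) = Rational(7, 2)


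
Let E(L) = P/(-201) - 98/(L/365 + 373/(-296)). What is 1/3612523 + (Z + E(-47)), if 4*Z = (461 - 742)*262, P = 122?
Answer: -1331881433090709857/72639304750674 ≈ -18336.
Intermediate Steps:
E(L) = -122/201 - 98/(-373/296 + L/365) (E(L) = 122/(-201) - 98/(L/365 + 373/(-296)) = 122*(-1/201) - 98/(L*(1/365) + 373*(-1/296)) = -122/201 - 98/(L/365 - 373/296) = -122/201 - 98/(-373/296 + L/365))
Z = -36811/2 (Z = ((461 - 742)*262)/4 = (-281*262)/4 = (¼)*(-73622) = -36811/2 ≈ -18406.)
1/3612523 + (Z + E(-47)) = 1/3612523 + (-36811/2 + 2*(-1055781115 - 18056*(-47))/(201*(-136145 + 296*(-47)))) = 1/3612523 + (-36811/2 + 2*(-1055781115 + 848632)/(201*(-136145 - 13912))) = 1/3612523 + (-36811/2 + (2/201)*(-1054932483)/(-150057)) = 1/3612523 + (-36811/2 + (2/201)*(-1/150057)*(-1054932483)) = 1/3612523 + (-36811/2 + 703288322/10053819) = 1/3612523 - 368684554565/20107638 = -1331881433090709857/72639304750674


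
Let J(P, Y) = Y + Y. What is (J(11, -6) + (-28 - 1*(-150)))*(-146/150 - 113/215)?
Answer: -106348/645 ≈ -164.88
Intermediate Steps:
J(P, Y) = 2*Y
(J(11, -6) + (-28 - 1*(-150)))*(-146/150 - 113/215) = (2*(-6) + (-28 - 1*(-150)))*(-146/150 - 113/215) = (-12 + (-28 + 150))*(-146*1/150 - 113*1/215) = (-12 + 122)*(-73/75 - 113/215) = 110*(-4834/3225) = -106348/645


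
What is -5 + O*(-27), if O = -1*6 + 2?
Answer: 103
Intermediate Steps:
O = -4 (O = -6 + 2 = -4)
-5 + O*(-27) = -5 - 4*(-27) = -5 + 108 = 103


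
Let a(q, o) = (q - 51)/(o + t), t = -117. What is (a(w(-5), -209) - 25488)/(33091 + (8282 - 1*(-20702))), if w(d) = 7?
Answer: -4154522/10118225 ≈ -0.41060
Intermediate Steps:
a(q, o) = (-51 + q)/(-117 + o) (a(q, o) = (q - 51)/(o - 117) = (-51 + q)/(-117 + o))
(a(w(-5), -209) - 25488)/(33091 + (8282 - 1*(-20702))) = ((-51 + 7)/(-117 - 209) - 25488)/(33091 + (8282 - 1*(-20702))) = (-44/(-326) - 25488)/(33091 + (8282 + 20702)) = (-1/326*(-44) - 25488)/(33091 + 28984) = (22/163 - 25488)/62075 = -4154522/163*1/62075 = -4154522/10118225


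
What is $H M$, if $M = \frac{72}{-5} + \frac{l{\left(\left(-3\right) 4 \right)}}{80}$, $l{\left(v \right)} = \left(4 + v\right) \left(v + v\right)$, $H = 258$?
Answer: $-3096$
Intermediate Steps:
$l{\left(v \right)} = 2 v \left(4 + v\right)$ ($l{\left(v \right)} = \left(4 + v\right) 2 v = 2 v \left(4 + v\right)$)
$M = -12$ ($M = \frac{72}{-5} + \frac{2 \left(\left(-3\right) 4\right) \left(4 - 12\right)}{80} = 72 \left(- \frac{1}{5}\right) + 2 \left(-12\right) \left(4 - 12\right) \frac{1}{80} = - \frac{72}{5} + 2 \left(-12\right) \left(-8\right) \frac{1}{80} = - \frac{72}{5} + 192 \cdot \frac{1}{80} = - \frac{72}{5} + \frac{12}{5} = -12$)
$H M = 258 \left(-12\right) = -3096$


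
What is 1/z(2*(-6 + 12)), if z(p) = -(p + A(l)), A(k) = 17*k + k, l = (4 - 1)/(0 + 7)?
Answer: -7/138 ≈ -0.050725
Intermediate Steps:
l = 3/7 ≈ 0.42857
A(k) = 18*k
z(p) = -54/7 - p (z(p) = -(p + 18*(3/7)) = -(p + 54/7) = -(54/7 + p) = -54/7 - p)
1/z(2*(-6 + 12)) = 1/(-54/7 - 2*(-6 + 12)) = 1/(-54/7 - 2*6) = 1/(-54/7 - 1*12) = 1/(-54/7 - 12) = 1/(-138/7) = -7/138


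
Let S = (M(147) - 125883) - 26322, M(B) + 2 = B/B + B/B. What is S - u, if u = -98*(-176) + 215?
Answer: -169668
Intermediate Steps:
M(B) = 0 (M(B) = -2 + (B/B + B/B) = -2 + (1 + 1) = -2 + 2 = 0)
u = 17463 (u = 17248 + 215 = 17463)
S = -152205 (S = (0 - 125883) - 26322 = -125883 - 26322 = -152205)
S - u = -152205 - 1*17463 = -152205 - 17463 = -169668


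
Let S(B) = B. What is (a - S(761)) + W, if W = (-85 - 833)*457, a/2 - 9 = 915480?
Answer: 1410691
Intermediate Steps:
a = 1830978 (a = 18 + 2*915480 = 18 + 1830960 = 1830978)
W = -419526 (W = -918*457 = -419526)
(a - S(761)) + W = (1830978 - 1*761) - 419526 = (1830978 - 761) - 419526 = 1830217 - 419526 = 1410691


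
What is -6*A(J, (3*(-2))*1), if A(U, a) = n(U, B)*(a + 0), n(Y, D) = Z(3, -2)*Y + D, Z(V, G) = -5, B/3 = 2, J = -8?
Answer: 1656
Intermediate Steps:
B = 6 (B = 3*2 = 6)
n(Y, D) = D - 5*Y (n(Y, D) = -5*Y + D = D - 5*Y)
A(U, a) = a*(6 - 5*U) (A(U, a) = (6 - 5*U)*(a + 0) = (6 - 5*U)*a = a*(6 - 5*U))
-6*A(J, (3*(-2))*1) = -6*(3*(-2))*1*(6 - 5*(-8)) = -6*(-6*1)*(6 + 40) = -(-36)*46 = -6*(-276) = 1656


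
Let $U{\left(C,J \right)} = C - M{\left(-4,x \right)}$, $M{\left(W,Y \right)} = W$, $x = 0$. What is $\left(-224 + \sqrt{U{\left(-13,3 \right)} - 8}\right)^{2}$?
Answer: $\left(224 - i \sqrt{17}\right)^{2} \approx 50159.0 - 1847.2 i$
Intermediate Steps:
$U{\left(C,J \right)} = 4 + C$ ($U{\left(C,J \right)} = C - -4 = C + 4 = 4 + C$)
$\left(-224 + \sqrt{U{\left(-13,3 \right)} - 8}\right)^{2} = \left(-224 + \sqrt{\left(4 - 13\right) - 8}\right)^{2} = \left(-224 + \sqrt{-9 - 8}\right)^{2} = \left(-224 + \sqrt{-17}\right)^{2} = \left(-224 + i \sqrt{17}\right)^{2}$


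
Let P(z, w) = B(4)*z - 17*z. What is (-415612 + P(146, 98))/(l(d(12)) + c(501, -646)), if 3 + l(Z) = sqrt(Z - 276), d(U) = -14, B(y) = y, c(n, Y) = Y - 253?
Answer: 62765670/135649 + 69585*I*sqrt(290)/135649 ≈ 462.71 + 8.7357*I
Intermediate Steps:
c(n, Y) = -253 + Y
l(Z) = -3 + sqrt(-276 + Z) (l(Z) = -3 + sqrt(Z - 276) = -3 + sqrt(-276 + Z))
P(z, w) = -13*z (P(z, w) = 4*z - 17*z = -13*z)
(-415612 + P(146, 98))/(l(d(12)) + c(501, -646)) = (-415612 - 13*146)/((-3 + sqrt(-276 - 14)) + (-253 - 646)) = (-415612 - 1898)/((-3 + sqrt(-290)) - 899) = -417510/((-3 + I*sqrt(290)) - 899) = -417510/(-902 + I*sqrt(290))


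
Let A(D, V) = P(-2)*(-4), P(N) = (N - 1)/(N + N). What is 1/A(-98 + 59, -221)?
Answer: -⅓ ≈ -0.33333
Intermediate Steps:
P(N) = (-1 + N)/(2*N) (P(N) = (-1 + N)/((2*N)) = (-1 + N)*(1/(2*N)) = (-1 + N)/(2*N))
A(D, V) = -3 (A(D, V) = ((½)*(-1 - 2)/(-2))*(-4) = ((½)*(-½)*(-3))*(-4) = (¾)*(-4) = -3)
1/A(-98 + 59, -221) = 1/(-3) = -⅓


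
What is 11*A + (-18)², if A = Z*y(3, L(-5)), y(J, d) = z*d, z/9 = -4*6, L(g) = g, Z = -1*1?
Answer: -11556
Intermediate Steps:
Z = -1
z = -216 (z = 9*(-4*6) = 9*(-24) = -216)
y(J, d) = -216*d
A = -1080 (A = -(-216)*(-5) = -1*1080 = -1080)
11*A + (-18)² = 11*(-1080) + (-18)² = -11880 + 324 = -11556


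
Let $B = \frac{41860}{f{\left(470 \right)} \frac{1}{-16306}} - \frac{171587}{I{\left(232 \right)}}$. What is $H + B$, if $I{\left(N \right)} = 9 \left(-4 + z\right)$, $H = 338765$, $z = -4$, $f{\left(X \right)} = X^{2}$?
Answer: $\frac{268837408039}{795240} \approx 3.3806 \cdot 10^{5}$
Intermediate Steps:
$I{\left(N \right)} = -72$ ($I{\left(N \right)} = 9 \left(-4 - 4\right) = 9 \left(-8\right) = -72$)
$B = - \frac{562070561}{795240}$ ($B = \frac{41860}{470^{2} \frac{1}{-16306}} - \frac{171587}{-72} = \frac{41860}{220900 \left(- \frac{1}{16306}\right)} - - \frac{171587}{72} = \frac{41860}{- \frac{110450}{8153}} + \frac{171587}{72} = 41860 \left(- \frac{8153}{110450}\right) + \frac{171587}{72} = - \frac{34128458}{11045} + \frac{171587}{72} = - \frac{562070561}{795240} \approx -706.79$)
$H + B = 338765 - \frac{562070561}{795240} = \frac{268837408039}{795240}$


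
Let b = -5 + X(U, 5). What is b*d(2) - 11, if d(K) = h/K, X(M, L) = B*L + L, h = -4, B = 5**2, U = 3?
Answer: -261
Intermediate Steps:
B = 25
X(M, L) = 26*L (X(M, L) = 25*L + L = 26*L)
d(K) = -4/K
b = 125 (b = -5 + 26*5 = -5 + 130 = 125)
b*d(2) - 11 = 125*(-4/2) - 11 = 125*(-4*1/2) - 11 = 125*(-2) - 11 = -250 - 11 = -261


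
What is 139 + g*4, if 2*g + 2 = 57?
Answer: 249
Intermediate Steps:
g = 55/2 (g = -1 + (1/2)*57 = -1 + 57/2 = 55/2 ≈ 27.500)
139 + g*4 = 139 + (55/2)*4 = 139 + 110 = 249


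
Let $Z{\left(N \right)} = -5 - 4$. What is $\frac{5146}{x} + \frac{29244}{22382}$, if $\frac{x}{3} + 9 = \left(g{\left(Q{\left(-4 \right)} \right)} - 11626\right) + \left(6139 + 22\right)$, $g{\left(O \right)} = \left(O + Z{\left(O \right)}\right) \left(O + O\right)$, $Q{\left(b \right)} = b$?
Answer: $\frac{88985767}{90143505} \approx 0.98716$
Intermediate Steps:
$Z{\left(N \right)} = -9$
$g{\left(O \right)} = 2 O \left(-9 + O\right)$ ($g{\left(O \right)} = \left(O - 9\right) \left(O + O\right) = \left(-9 + O\right) 2 O = 2 O \left(-9 + O\right)$)
$x = -16110$ ($x = -27 + 3 \left(\left(2 \left(-4\right) \left(-9 - 4\right) - 11626\right) + \left(6139 + 22\right)\right) = -27 + 3 \left(\left(2 \left(-4\right) \left(-13\right) - 11626\right) + 6161\right) = -27 + 3 \left(\left(104 - 11626\right) + 6161\right) = -27 + 3 \left(-11522 + 6161\right) = -27 + 3 \left(-5361\right) = -27 - 16083 = -16110$)
$\frac{5146}{x} + \frac{29244}{22382} = \frac{5146}{-16110} + \frac{29244}{22382} = 5146 \left(- \frac{1}{16110}\right) + 29244 \cdot \frac{1}{22382} = - \frac{2573}{8055} + \frac{14622}{11191} = \frac{88985767}{90143505}$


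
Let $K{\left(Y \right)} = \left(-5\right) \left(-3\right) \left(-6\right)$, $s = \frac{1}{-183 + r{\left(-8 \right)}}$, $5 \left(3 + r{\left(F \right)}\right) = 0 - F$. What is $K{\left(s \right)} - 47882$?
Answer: $-47972$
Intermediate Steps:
$r{\left(F \right)} = -3 - \frac{F}{5}$ ($r{\left(F \right)} = -3 + \frac{0 - F}{5} = -3 + \frac{\left(-1\right) F}{5} = -3 - \frac{F}{5}$)
$s = - \frac{5}{922}$ ($s = \frac{1}{-183 - \frac{7}{5}} = \frac{1}{- \frac{922}{5}} = - \frac{5}{922} \approx -0.005423$)
$K{\left(Y \right)} = -90$ ($K{\left(Y \right)} = 15 \left(-6\right) = -90$)
$K{\left(s \right)} - 47882 = -90 - 47882 = -47972$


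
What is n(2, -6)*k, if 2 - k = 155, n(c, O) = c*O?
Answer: 1836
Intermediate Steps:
n(c, O) = O*c
k = -153 (k = 2 - 1*155 = 2 - 155 = -153)
n(2, -6)*k = -6*2*(-153) = -12*(-153) = 1836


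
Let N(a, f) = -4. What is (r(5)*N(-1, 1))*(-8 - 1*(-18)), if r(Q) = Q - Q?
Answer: 0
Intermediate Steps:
r(Q) = 0
(r(5)*N(-1, 1))*(-8 - 1*(-18)) = (0*(-4))*(-8 - 1*(-18)) = 0*(-8 + 18) = 0*10 = 0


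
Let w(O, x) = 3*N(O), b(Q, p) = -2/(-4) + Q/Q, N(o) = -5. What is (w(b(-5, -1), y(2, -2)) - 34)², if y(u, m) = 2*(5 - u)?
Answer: 2401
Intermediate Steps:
y(u, m) = 10 - 2*u
b(Q, p) = 3/2 (b(Q, p) = -2*(-¼) + 1 = ½ + 1 = 3/2)
w(O, x) = -15 (w(O, x) = 3*(-5) = -15)
(w(b(-5, -1), y(2, -2)) - 34)² = (-15 - 34)² = (-49)² = 2401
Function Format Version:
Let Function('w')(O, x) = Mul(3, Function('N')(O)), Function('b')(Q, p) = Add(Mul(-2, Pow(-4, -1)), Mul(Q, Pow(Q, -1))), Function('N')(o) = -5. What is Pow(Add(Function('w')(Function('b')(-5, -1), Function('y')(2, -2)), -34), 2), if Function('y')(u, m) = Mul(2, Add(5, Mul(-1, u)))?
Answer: 2401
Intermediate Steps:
Function('y')(u, m) = Add(10, Mul(-2, u))
Function('b')(Q, p) = Rational(3, 2) (Function('b')(Q, p) = Add(Mul(-2, Rational(-1, 4)), 1) = Add(Rational(1, 2), 1) = Rational(3, 2))
Function('w')(O, x) = -15 (Function('w')(O, x) = Mul(3, -5) = -15)
Pow(Add(Function('w')(Function('b')(-5, -1), Function('y')(2, -2)), -34), 2) = Pow(Add(-15, -34), 2) = Pow(-49, 2) = 2401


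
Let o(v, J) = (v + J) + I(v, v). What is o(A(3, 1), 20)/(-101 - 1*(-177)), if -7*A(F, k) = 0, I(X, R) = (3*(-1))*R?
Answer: 5/19 ≈ 0.26316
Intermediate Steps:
I(X, R) = -3*R
A(F, k) = 0 (A(F, k) = -⅐*0 = 0)
o(v, J) = J - 2*v (o(v, J) = (v + J) - 3*v = (J + v) - 3*v = J - 2*v)
o(A(3, 1), 20)/(-101 - 1*(-177)) = (20 - 2*0)/(-101 - 1*(-177)) = (20 + 0)/(-101 + 177) = 20/76 = 20*(1/76) = 5/19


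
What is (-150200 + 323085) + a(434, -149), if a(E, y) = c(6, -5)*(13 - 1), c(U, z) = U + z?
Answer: 172897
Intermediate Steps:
a(E, y) = 12 (a(E, y) = (6 - 5)*(13 - 1) = 1*12 = 12)
(-150200 + 323085) + a(434, -149) = (-150200 + 323085) + 12 = 172885 + 12 = 172897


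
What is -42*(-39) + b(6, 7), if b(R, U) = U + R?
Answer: 1651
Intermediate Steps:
b(R, U) = R + U
-42*(-39) + b(6, 7) = -42*(-39) + (6 + 7) = 1638 + 13 = 1651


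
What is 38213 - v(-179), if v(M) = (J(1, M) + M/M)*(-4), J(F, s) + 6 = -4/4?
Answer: 38189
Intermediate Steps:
J(F, s) = -7 (J(F, s) = -6 - 4/4 = -6 - 4*¼ = -6 - 1 = -7)
v(M) = 24 (v(M) = (-7 + M/M)*(-4) = (-7 + 1)*(-4) = -6*(-4) = 24)
38213 - v(-179) = 38213 - 1*24 = 38213 - 24 = 38189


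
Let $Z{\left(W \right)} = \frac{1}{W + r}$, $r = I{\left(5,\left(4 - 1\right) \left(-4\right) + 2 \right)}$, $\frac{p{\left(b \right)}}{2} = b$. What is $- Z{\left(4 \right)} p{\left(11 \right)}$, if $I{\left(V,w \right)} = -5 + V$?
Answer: $- \frac{11}{2} \approx -5.5$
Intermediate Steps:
$p{\left(b \right)} = 2 b$
$r = 0$ ($r = -5 + 5 = 0$)
$Z{\left(W \right)} = \frac{1}{W}$ ($Z{\left(W \right)} = \frac{1}{W + 0} = \frac{1}{W}$)
$- Z{\left(4 \right)} p{\left(11 \right)} = - \frac{2 \cdot 11}{4} = - \frac{22}{4} = \left(-1\right) \frac{11}{2} = - \frac{11}{2}$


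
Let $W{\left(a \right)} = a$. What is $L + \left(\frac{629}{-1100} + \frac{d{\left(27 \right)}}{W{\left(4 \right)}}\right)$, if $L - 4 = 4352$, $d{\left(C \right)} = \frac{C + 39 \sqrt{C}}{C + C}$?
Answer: $\frac{9582217}{2200} + \frac{13 \sqrt{3}}{24} \approx 4356.5$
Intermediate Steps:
$d{\left(C \right)} = \frac{C + 39 \sqrt{C}}{2 C}$
$L = 4356$ ($L = 4 + 4352 = 4356$)
$L + \left(\frac{629}{-1100} + \frac{d{\left(27 \right)}}{W{\left(4 \right)}}\right) = 4356 + \left(\frac{629}{-1100} + \frac{\frac{1}{2} + \frac{39}{2 \cdot 3 \sqrt{3}}}{4}\right) = 4356 + \left(629 \left(- \frac{1}{1100}\right) + \left(\frac{1}{2} + \frac{39 \frac{\sqrt{3}}{9}}{2}\right) \frac{1}{4}\right) = 4356 - \left(\frac{629}{1100} - \left(\frac{1}{2} + \frac{13 \sqrt{3}}{6}\right) \frac{1}{4}\right) = 4356 - \left(\frac{983}{2200} - \frac{13 \sqrt{3}}{24}\right) = \frac{9582217}{2200} + \frac{13 \sqrt{3}}{24}$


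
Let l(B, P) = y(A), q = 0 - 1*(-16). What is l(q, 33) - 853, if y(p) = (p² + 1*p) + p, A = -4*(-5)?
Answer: -413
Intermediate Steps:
q = 16 (q = 0 + 16 = 16)
A = 20
y(p) = p² + 2*p (y(p) = (p² + p) + p = (p + p²) + p = p² + 2*p)
l(B, P) = 440 (l(B, P) = 20*(2 + 20) = 20*22 = 440)
l(q, 33) - 853 = 440 - 853 = -413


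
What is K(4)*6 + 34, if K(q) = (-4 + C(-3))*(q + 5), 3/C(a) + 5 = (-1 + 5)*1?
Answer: -344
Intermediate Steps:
C(a) = -3 (C(a) = 3/(-5 + (-1 + 5)*1) = 3/(-5 + 4*1) = 3/(-5 + 4) = 3/(-1) = 3*(-1) = -3)
K(q) = -35 - 7*q (K(q) = (-4 - 3)*(q + 5) = -7*(5 + q) = -35 - 7*q)
K(4)*6 + 34 = (-35 - 7*4)*6 + 34 = (-35 - 28)*6 + 34 = -63*6 + 34 = -378 + 34 = -344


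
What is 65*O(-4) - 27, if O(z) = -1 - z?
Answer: 168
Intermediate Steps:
65*O(-4) - 27 = 65*(-1 - 1*(-4)) - 27 = 65*(-1 + 4) - 27 = 65*3 - 27 = 195 - 27 = 168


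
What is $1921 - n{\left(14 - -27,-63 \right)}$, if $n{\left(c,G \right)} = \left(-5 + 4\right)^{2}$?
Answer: $1920$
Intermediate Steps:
$n{\left(c,G \right)} = 1$ ($n{\left(c,G \right)} = \left(-1\right)^{2} = 1$)
$1921 - n{\left(14 - -27,-63 \right)} = 1921 - 1 = 1920$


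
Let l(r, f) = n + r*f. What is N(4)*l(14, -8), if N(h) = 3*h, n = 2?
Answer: -1320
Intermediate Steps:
l(r, f) = 2 + f*r (l(r, f) = 2 + r*f = 2 + f*r)
N(4)*l(14, -8) = (3*4)*(2 - 8*14) = 12*(2 - 112) = 12*(-110) = -1320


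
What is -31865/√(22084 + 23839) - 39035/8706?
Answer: -39035/8706 - 31865*√45923/45923 ≈ -153.18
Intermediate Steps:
-31865/√(22084 + 23839) - 39035/8706 = -31865*√45923/45923 - 39035*1/8706 = -31865*√45923/45923 - 39035/8706 = -39035/8706 - 31865*√45923/45923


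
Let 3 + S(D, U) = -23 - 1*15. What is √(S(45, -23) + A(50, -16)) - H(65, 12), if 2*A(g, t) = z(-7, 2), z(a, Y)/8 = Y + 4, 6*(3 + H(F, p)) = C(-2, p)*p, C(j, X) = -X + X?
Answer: 3 + I*√17 ≈ 3.0 + 4.1231*I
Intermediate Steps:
C(j, X) = 0
S(D, U) = -41 (S(D, U) = -3 + (-23 - 1*15) = -3 + (-23 - 15) = -3 - 38 = -41)
H(F, p) = -3 (H(F, p) = -3 + (0*p)/6 = -3 + (⅙)*0 = -3 + 0 = -3)
z(a, Y) = 32 + 8*Y (z(a, Y) = 8*(Y + 4) = 8*(4 + Y) = 32 + 8*Y)
A(g, t) = 24 (A(g, t) = (32 + 8*2)/2 = (32 + 16)/2 = (½)*48 = 24)
√(S(45, -23) + A(50, -16)) - H(65, 12) = √(-41 + 24) - 1*(-3) = √(-17) + 3 = I*√17 + 3 = 3 + I*√17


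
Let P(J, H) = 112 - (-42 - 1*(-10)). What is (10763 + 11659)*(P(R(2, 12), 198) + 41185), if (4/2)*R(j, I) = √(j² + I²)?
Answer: 926678838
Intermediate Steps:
R(j, I) = √(I² + j²)/2 (R(j, I) = √(j² + I²)/2 = √(I² + j²)/2)
P(J, H) = 144 (P(J, H) = 112 - (-42 + 10) = 112 - 1*(-32) = 112 + 32 = 144)
(10763 + 11659)*(P(R(2, 12), 198) + 41185) = (10763 + 11659)*(144 + 41185) = 22422*41329 = 926678838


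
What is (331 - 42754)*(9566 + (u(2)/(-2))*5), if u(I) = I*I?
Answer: -405394188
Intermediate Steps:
u(I) = I²
(331 - 42754)*(9566 + (u(2)/(-2))*5) = (331 - 42754)*(9566 + (2²/(-2))*5) = -42423*(9566 - ½*4*5) = -42423*(9566 - 2*5) = -42423*(9566 - 10) = -42423*9556 = -405394188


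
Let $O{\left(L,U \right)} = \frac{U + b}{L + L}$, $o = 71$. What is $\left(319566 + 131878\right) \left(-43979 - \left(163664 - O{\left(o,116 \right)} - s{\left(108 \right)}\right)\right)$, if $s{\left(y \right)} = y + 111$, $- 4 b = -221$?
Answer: $- \frac{13296848166567}{142} \approx -9.364 \cdot 10^{10}$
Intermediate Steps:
$b = \frac{221}{4}$ ($b = \left(- \frac{1}{4}\right) \left(-221\right) = \frac{221}{4} \approx 55.25$)
$O{\left(L,U \right)} = \frac{\frac{221}{4} + U}{2 L}$ ($O{\left(L,U \right)} = \frac{U + \frac{221}{4}}{L + L} = \frac{\frac{221}{4} + U}{2 L}$)
$s{\left(y \right)} = 111 + y$
$\left(319566 + 131878\right) \left(-43979 - \left(163664 - O{\left(o,116 \right)} - s{\left(108 \right)}\right)\right) = \left(319566 + 131878\right) \left(-43979 - \left(163445 - \frac{221 + 4 \cdot 116}{8 \cdot 71}\right)\right) = 451444 \left(-43979 - \left(163445 - \frac{221 + 464}{568}\right)\right) = 451444 \left(-43979 - \left(163445 - \frac{685}{568}\right)\right) = 451444 \left(-43979 + \left(\left(219 + \frac{685}{568}\right) - 163664\right)\right) = 451444 \left(-43979 + \left(\frac{125077}{568} - 163664\right)\right) = 451444 \left(-43979 - \frac{92836075}{568}\right) = 451444 \left(- \frac{117816147}{568}\right) = - \frac{13296848166567}{142}$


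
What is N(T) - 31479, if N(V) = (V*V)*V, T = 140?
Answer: 2712521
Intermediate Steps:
N(V) = V**3 (N(V) = V**2*V = V**3)
N(T) - 31479 = 140**3 - 31479 = 2744000 - 31479 = 2712521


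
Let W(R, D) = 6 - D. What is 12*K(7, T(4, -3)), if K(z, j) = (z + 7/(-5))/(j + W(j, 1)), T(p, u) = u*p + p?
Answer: -112/5 ≈ -22.400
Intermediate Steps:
T(p, u) = p + p*u (T(p, u) = p*u + p = p + p*u)
K(z, j) = (-7/5 + z)/(5 + j) (K(z, j) = (z + 7/(-5))/(j + (6 - 1*1)) = (z + 7*(-⅕))/(j + (6 - 1)) = (z - 7/5)/(j + 5) = (-7/5 + z)/(5 + j))
12*K(7, T(4, -3)) = 12*((-7/5 + 7)/(5 + 4*(1 - 3))) = 12*((28/5)/(5 + 4*(-2))) = 12*((28/5)/(5 - 8)) = 12*((28/5)/(-3)) = 12*(-⅓*28/5) = 12*(-28/15) = -112/5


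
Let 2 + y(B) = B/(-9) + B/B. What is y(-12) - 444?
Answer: -1331/3 ≈ -443.67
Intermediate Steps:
y(B) = -1 - B/9 (y(B) = -2 + (B/(-9) + B/B) = -2 + (B*(-1/9) + 1) = -2 + (-B/9 + 1) = -2 + (1 - B/9) = -1 - B/9)
y(-12) - 444 = (-1 - 1/9*(-12)) - 444 = (-1 + 4/3) - 444 = 1/3 - 444 = -1331/3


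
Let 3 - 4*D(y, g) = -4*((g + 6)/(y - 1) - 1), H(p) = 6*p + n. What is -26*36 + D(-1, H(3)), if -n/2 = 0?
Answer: -3793/4 ≈ -948.25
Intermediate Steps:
n = 0 (n = -2*0 = 0)
H(p) = 6*p (H(p) = 6*p + 0 = 6*p)
D(y, g) = -¼ + (6 + g)/(-1 + y) (D(y, g) = ¾ - (-1)*((g + 6)/(y - 1) - 1) = ¾ - (-1)*((6 + g)/(-1 + y) - 1) = ¾ - (-1)*(-1 + (6 + g)/(-1 + y)) = ¾ - (4 - 4*(6 + g)/(-1 + y))/4 = ¾ + (-1 + (6 + g)/(-1 + y)) = -¼ + (6 + g)/(-1 + y))
-26*36 + D(-1, H(3)) = -26*36 + (25 - 1*(-1) + 4*(6*3))/(4*(-1 - 1)) = -936 + (¼)*(25 + 1 + 4*18)/(-2) = -936 + (¼)*(-½)*(25 + 1 + 72) = -936 + (¼)*(-½)*98 = -936 - 49/4 = -3793/4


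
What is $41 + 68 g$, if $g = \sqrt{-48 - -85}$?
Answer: $41 + 68 \sqrt{37} \approx 454.63$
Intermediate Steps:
$g = \sqrt{37}$ ($g = \sqrt{-48 + 85} = \sqrt{37} \approx 6.0828$)
$41 + 68 g = 41 + 68 \sqrt{37}$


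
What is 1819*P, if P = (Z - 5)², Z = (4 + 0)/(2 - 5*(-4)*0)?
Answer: 16371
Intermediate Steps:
Z = 2 (Z = 4/(2 + 20*0) = 4/(2 + 0) = 4/2 = 4*(½) = 2)
P = 9 (P = (2 - 5)² = (-3)² = 9)
1819*P = 1819*9 = 16371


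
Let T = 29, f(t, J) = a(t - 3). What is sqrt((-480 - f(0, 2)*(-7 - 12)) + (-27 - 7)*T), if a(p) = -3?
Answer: I*sqrt(1523) ≈ 39.026*I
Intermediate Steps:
f(t, J) = -3
sqrt((-480 - f(0, 2)*(-7 - 12)) + (-27 - 7)*T) = sqrt((-480 - (-3)*(-7 - 12)) + (-27 - 7)*29) = sqrt((-480 - (-3)*(-19)) - 34*29) = sqrt((-480 - 1*57) - 986) = sqrt((-480 - 57) - 986) = sqrt(-537 - 986) = sqrt(-1523) = I*sqrt(1523)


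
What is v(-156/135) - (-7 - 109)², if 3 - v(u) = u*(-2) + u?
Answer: -605437/45 ≈ -13454.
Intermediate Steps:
v(u) = 3 + u (v(u) = 3 - (u*(-2) + u) = 3 - (-2*u + u) = 3 - (-1)*u = 3 + u)
v(-156/135) - (-7 - 109)² = (3 - 156/135) - (-7 - 109)² = (3 - 156*1/135) - 1*(-116)² = (3 - 52/45) - 1*13456 = 83/45 - 13456 = -605437/45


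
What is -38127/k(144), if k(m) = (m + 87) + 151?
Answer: -38127/382 ≈ -99.809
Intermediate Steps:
k(m) = 238 + m (k(m) = (87 + m) + 151 = 238 + m)
-38127/k(144) = -38127/(238 + 144) = -38127/382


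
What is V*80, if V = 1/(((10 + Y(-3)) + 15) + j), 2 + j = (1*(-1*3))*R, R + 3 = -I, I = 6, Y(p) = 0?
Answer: 8/5 ≈ 1.6000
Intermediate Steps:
R = -9 (R = -3 - 1*6 = -3 - 6 = -9)
j = 25 (j = -2 + (1*(-1*3))*(-9) = -2 + (1*(-3))*(-9) = -2 - 3*(-9) = -2 + 27 = 25)
V = 1/50 (V = 1/(((10 + 0) + 15) + 25) = 1/((10 + 15) + 25) = 1/(25 + 25) = 1/50 ≈ 0.020000)
V*80 = (1/50)*80 = 8/5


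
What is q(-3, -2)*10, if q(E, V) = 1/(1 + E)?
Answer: -5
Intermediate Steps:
q(-3, -2)*10 = 10/(1 - 3) = 10/(-2) = -1/2*10 = -5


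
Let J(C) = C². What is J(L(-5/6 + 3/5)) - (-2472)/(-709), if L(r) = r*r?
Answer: -2000617691/574290000 ≈ -3.4836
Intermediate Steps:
L(r) = r²
J(L(-5/6 + 3/5)) - (-2472)/(-709) = ((-5/6 + 3/5)²)² - (-2472)/(-709) = ((-5*⅙ + 3*(⅕))²)² - (-2472)*(-1)/709 = ((-⅚ + ⅗)²)² - 1*2472/709 = ((-7/30)²)² - 2472/709 = (49/900)² - 2472/709 = 2401/810000 - 2472/709 = -2000617691/574290000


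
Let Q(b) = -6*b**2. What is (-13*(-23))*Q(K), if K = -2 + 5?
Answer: -16146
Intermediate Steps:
K = 3
(-13*(-23))*Q(K) = (-13*(-23))*(-6*3**2) = 299*(-6*9) = 299*(-54) = -16146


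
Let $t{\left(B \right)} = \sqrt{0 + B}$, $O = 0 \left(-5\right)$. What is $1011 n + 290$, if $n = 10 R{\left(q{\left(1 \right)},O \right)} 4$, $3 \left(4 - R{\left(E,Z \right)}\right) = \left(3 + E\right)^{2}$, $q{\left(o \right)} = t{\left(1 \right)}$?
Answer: $-53630$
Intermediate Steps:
$O = 0$
$t{\left(B \right)} = \sqrt{B}$
$q{\left(o \right)} = 1$ ($q{\left(o \right)} = \sqrt{1} = 1$)
$R{\left(E,Z \right)} = 4 - \frac{\left(3 + E\right)^{2}}{3}$
$n = - \frac{160}{3}$ ($n = 10 \left(4 - \frac{\left(3 + 1\right)^{2}}{3}\right) 4 = 10 \left(4 - \frac{4^{2}}{3}\right) 4 = 10 \left(4 - \frac{16}{3}\right) 4 = 10 \left(- \frac{4}{3}\right) 4 = \left(- \frac{40}{3}\right) 4 = - \frac{160}{3} \approx -53.333$)
$1011 n + 290 = 1011 \left(- \frac{160}{3}\right) + 290 = -53920 + 290 = -53630$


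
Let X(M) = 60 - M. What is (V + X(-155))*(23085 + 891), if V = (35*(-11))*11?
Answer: -96383520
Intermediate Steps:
V = -4235 (V = -385*11 = -4235)
(V + X(-155))*(23085 + 891) = (-4235 + (60 - 1*(-155)))*(23085 + 891) = (-4235 + (60 + 155))*23976 = (-4235 + 215)*23976 = -4020*23976 = -96383520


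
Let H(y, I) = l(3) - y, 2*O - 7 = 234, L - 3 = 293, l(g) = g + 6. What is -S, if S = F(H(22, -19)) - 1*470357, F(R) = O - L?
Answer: 941065/2 ≈ 4.7053e+5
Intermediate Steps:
l(g) = 6 + g
L = 296 (L = 3 + 293 = 296)
O = 241/2 (O = 7/2 + (1/2)*234 = 7/2 + 117 = 241/2 ≈ 120.50)
H(y, I) = 9 - y (H(y, I) = (6 + 3) - y = 9 - y)
F(R) = -351/2 (F(R) = 241/2 - 1*296 = 241/2 - 296 = -351/2)
S = -941065/2 (S = -351/2 - 1*470357 = -351/2 - 470357 = -941065/2 ≈ -4.7053e+5)
-S = -1*(-941065/2) = 941065/2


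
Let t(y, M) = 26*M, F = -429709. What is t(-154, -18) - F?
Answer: 429241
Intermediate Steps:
t(-154, -18) - F = 26*(-18) - 1*(-429709) = -468 + 429709 = 429241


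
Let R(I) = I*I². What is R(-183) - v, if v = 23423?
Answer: -6151910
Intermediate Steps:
R(I) = I³
R(-183) - v = (-183)³ - 1*23423 = -6128487 - 23423 = -6151910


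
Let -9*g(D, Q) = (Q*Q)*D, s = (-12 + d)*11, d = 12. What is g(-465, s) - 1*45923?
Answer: -45923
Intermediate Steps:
s = 0 (s = (-12 + 12)*11 = 0*11 = 0)
g(D, Q) = -D*Q²/9 (g(D, Q) = -Q*Q*D/9 = -Q²*D/9 = -D*Q²/9)
g(-465, s) - 1*45923 = -⅑*(-465)*0² - 1*45923 = -⅑*(-465)*0 - 45923 = 0 - 45923 = -45923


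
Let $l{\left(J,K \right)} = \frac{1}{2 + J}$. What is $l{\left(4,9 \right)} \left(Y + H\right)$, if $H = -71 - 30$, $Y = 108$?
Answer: $\frac{7}{6} \approx 1.1667$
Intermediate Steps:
$H = -101$ ($H = -71 - 30 = -101$)
$l{\left(4,9 \right)} \left(Y + H\right) = \frac{108 - 101}{2 + 4} = \frac{1}{6} \cdot 7 = \frac{7}{6}$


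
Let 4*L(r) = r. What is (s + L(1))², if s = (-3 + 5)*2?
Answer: 289/16 ≈ 18.063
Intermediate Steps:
s = 4 (s = 2*2 = 4)
L(r) = r/4
(s + L(1))² = (4 + (¼)*1)² = (4 + ¼)² = (17/4)² = 289/16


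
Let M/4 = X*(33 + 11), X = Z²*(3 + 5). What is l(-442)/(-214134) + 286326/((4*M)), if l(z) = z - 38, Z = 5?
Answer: 5114976307/2512505600 ≈ 2.0358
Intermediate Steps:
X = 200 (X = 5²*(3 + 5) = 25*8 = 200)
M = 35200 (M = 4*(200*(33 + 11)) = 4*(200*44) = 4*8800 = 35200)
l(z) = -38 + z
l(-442)/(-214134) + 286326/((4*M)) = (-38 - 442)/(-214134) + 286326/((4*35200)) = -480*(-1/214134) + 286326/140800 = 80/35689 + 286326*(1/140800) = 80/35689 + 143163/70400 = 5114976307/2512505600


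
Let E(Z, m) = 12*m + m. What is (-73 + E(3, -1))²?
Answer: 7396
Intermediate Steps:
E(Z, m) = 13*m
(-73 + E(3, -1))² = (-73 + 13*(-1))² = (-73 - 13)² = (-86)² = 7396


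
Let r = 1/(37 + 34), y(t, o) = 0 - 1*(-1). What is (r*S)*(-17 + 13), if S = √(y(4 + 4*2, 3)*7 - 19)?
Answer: -8*I*√3/71 ≈ -0.19516*I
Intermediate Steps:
y(t, o) = 1 (y(t, o) = 0 + 1 = 1)
r = 1/71 ≈ 0.014085
S = 2*I*√3 (S = √(1*7 - 19) = √(7 - 19) = √(-12) = 2*I*√3 ≈ 3.4641*I)
(r*S)*(-17 + 13) = ((2*I*√3)/71)*(-17 + 13) = (2*I*√3/71)*(-4) = -8*I*√3/71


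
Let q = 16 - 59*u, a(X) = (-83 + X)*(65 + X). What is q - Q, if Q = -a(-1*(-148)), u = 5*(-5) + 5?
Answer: 15041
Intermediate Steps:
u = -20 (u = -25 + 5 = -20)
Q = -13845 (Q = -(-5395 + (-1*(-148))**2 - (-18)*(-148)) = -(-5395 + 148**2 - 18*148) = -(-5395 + 21904 - 2664) = -1*13845 = -13845)
q = 1196 (q = 16 - 59*(-20) = 16 + 1180 = 1196)
q - Q = 1196 - 1*(-13845) = 1196 + 13845 = 15041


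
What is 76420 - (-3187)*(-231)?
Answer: -659777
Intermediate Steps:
76420 - (-3187)*(-231) = 76420 - 1*736197 = 76420 - 736197 = -659777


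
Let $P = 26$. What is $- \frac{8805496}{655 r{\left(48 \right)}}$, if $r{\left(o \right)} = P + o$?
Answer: $- \frac{4402748}{24235} \approx -181.67$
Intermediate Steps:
$r{\left(o \right)} = 26 + o$
$- \frac{8805496}{655 r{\left(48 \right)}} = - \frac{8805496}{655 \left(26 + 48\right)} = - \frac{8805496}{655 \cdot 74} = - \frac{8805496}{48470} = \left(-8805496\right) \frac{1}{48470} = - \frac{4402748}{24235}$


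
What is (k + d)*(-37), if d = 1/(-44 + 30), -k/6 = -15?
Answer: -46583/14 ≈ -3327.4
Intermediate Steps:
k = 90 (k = -6*(-15) = 90)
d = -1/14 (d = 1/(-14) = -1/14 ≈ -0.071429)
(k + d)*(-37) = (90 - 1/14)*(-37) = (1259/14)*(-37) = -46583/14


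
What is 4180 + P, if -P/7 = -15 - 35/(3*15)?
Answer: 38614/9 ≈ 4290.4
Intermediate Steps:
P = 994/9 (P = -7*(-15 - 35/(3*15)) = -7*(-15 - 35*1/45) = -7*(-15 - 7/9) = -7*(-142/9) = 994/9 ≈ 110.44)
4180 + P = 4180 + 994/9 = 38614/9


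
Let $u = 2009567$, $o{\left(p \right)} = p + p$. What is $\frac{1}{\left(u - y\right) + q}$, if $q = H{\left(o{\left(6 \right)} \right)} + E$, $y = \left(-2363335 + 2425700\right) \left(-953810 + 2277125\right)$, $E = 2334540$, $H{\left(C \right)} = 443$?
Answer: $- \frac{1}{82524195425} \approx -1.2118 \cdot 10^{-11}$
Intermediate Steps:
$o{\left(p \right)} = 2 p$
$y = 82528539975$ ($y = 62365 \cdot 1323315 = 82528539975$)
$q = 2334983$ ($q = 443 + 2334540 = 2334983$)
$\frac{1}{\left(u - y\right) + q} = \frac{1}{\left(2009567 - 82528539975\right) + 2334983} = \frac{1}{-82526530408 + 2334983} = \frac{1}{-82524195425} = - \frac{1}{82524195425}$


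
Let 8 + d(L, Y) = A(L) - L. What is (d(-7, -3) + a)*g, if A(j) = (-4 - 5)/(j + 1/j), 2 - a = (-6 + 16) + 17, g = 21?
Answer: -25977/50 ≈ -519.54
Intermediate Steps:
a = -25 (a = 2 - ((-6 + 16) + 17) = 2 - (10 + 17) = 2 - 1*27 = 2 - 27 = -25)
A(j) = -9/(j + 1/j)
d(L, Y) = -8 - L - 9*L/(1 + L**2) (d(L, Y) = -8 + (-9*L/(1 + L**2) - L) = -8 + (-L - 9*L/(1 + L**2)) = -8 - L - 9*L/(1 + L**2))
(d(-7, -3) + a)*g = ((-9*(-7) + (1 + (-7)**2)*(-8 - 1*(-7)))/(1 + (-7)**2) - 25)*21 = ((63 + (1 + 49)*(-8 + 7))/(1 + 49) - 25)*21 = ((63 + 50*(-1))/50 - 25)*21 = ((63 - 50)/50 - 25)*21 = ((1/50)*13 - 25)*21 = (13/50 - 25)*21 = -1237/50*21 = -25977/50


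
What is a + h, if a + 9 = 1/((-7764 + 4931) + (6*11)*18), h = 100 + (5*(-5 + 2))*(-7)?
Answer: 322419/1645 ≈ 196.00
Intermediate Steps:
h = 205 (h = 100 + (5*(-3))*(-7) = 100 - 15*(-7) = 100 + 105 = 205)
a = -14806/1645 (a = -9 + 1/((-7764 + 4931) + (6*11)*18) = -9 + 1/(-2833 + 66*18) = -9 + 1/(-2833 + 1188) = -9 + 1/(-1645) = -9 - 1/1645 = -14806/1645 ≈ -9.0006)
a + h = -14806/1645 + 205 = 322419/1645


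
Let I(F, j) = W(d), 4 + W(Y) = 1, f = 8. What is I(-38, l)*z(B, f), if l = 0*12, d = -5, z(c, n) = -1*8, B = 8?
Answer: 24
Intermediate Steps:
z(c, n) = -8
W(Y) = -3 (W(Y) = -4 + 1 = -3)
l = 0
I(F, j) = -3
I(-38, l)*z(B, f) = -3*(-8) = 24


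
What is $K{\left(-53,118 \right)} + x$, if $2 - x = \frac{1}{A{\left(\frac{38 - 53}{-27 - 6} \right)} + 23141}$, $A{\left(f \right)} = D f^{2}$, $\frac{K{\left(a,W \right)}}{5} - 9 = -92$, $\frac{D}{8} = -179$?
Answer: $- \frac{1141639914}{2764261} \approx -413.0$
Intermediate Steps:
$D = -1432$ ($D = 8 \left(-179\right) = -1432$)
$K{\left(a,W \right)} = -415$ ($K{\left(a,W \right)} = 45 + 5 \left(-92\right) = 45 - 460 = -415$)
$A{\left(f \right)} = - 1432 f^{2}$
$x = \frac{5528401}{2764261}$ ($x = 2 - \frac{1}{- 1432 \left(\frac{38 - 53}{-27 - 6}\right)^{2} + 23141} = 2 - \frac{1}{- 1432 \left(- \frac{15}{-33}\right)^{2} + 23141} = 2 - \frac{1}{- 1432 \left(\left(-15\right) \left(- \frac{1}{33}\right)\right)^{2} + 23141} = 2 - \frac{1}{- 1432 \left(\frac{5}{11}\right)^{2} + 23141} = 2 - \frac{1}{\left(-1432\right) \frac{25}{121} + 23141} = 2 - \frac{1}{- \frac{35800}{121} + 23141} = 2 - \frac{1}{\frac{2764261}{121}} = 2 - \frac{121}{2764261} = \frac{5528401}{2764261} \approx 2.0$)
$K{\left(-53,118 \right)} + x = -415 + \frac{5528401}{2764261} = - \frac{1141639914}{2764261}$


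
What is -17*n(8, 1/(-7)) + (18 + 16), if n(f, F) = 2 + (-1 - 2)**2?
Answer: -153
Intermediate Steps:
n(f, F) = 11 (n(f, F) = 2 + (-3)**2 = 2 + 9 = 11)
-17*n(8, 1/(-7)) + (18 + 16) = -17*11 + (18 + 16) = -187 + 34 = -153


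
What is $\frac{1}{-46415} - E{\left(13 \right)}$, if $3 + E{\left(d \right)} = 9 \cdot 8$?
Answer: $- \frac{3202636}{46415} \approx -69.0$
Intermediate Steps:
$E{\left(d \right)} = 69$ ($E{\left(d \right)} = -3 + 9 \cdot 8 = -3 + 72 = 69$)
$\frac{1}{-46415} - E{\left(13 \right)} = \frac{1}{-46415} - 69 = - \frac{1}{46415} - 69 = - \frac{3202636}{46415}$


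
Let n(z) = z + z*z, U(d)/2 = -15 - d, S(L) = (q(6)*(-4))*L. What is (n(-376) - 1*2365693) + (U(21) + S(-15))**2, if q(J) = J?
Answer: -2141749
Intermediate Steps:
S(L) = -24*L (S(L) = (6*(-4))*L = -24*L)
U(d) = -30 - 2*d (U(d) = 2*(-15 - d) = -30 - 2*d)
n(z) = z + z**2
(n(-376) - 1*2365693) + (U(21) + S(-15))**2 = (-376*(1 - 376) - 1*2365693) + ((-30 - 2*21) - 24*(-15))**2 = (-376*(-375) - 2365693) + ((-30 - 42) + 360)**2 = (141000 - 2365693) + (-72 + 360)**2 = -2224693 + 288**2 = -2224693 + 82944 = -2141749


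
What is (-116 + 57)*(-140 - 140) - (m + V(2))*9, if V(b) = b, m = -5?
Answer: 16547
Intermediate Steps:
(-116 + 57)*(-140 - 140) - (m + V(2))*9 = (-116 + 57)*(-140 - 140) - (-5 + 2)*9 = -59*(-280) - (-3)*9 = 16520 - 1*(-27) = 16520 + 27 = 16547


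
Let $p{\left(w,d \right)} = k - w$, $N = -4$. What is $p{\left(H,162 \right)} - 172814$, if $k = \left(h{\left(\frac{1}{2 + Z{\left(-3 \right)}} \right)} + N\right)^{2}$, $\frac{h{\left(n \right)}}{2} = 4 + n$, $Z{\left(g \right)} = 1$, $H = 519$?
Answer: $- \frac{1559801}{9} \approx -1.7331 \cdot 10^{5}$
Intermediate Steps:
$h{\left(n \right)} = 8 + 2 n$ ($h{\left(n \right)} = 2 \left(4 + n\right) = 8 + 2 n$)
$k = \frac{196}{9}$ ($k = \left(\left(8 + \frac{2}{2 + 1}\right) - 4\right)^{2} = \left(\left(8 + \frac{2}{3}\right) - 4\right)^{2} = \left(\frac{26}{3} - 4\right)^{2} = \left(\frac{14}{3}\right)^{2} = \frac{196}{9} \approx 21.778$)
$p{\left(w,d \right)} = \frac{196}{9} - w$
$p{\left(H,162 \right)} - 172814 = \left(\frac{196}{9} - 519\right) - 172814 = - \frac{4475}{9} - 172814 = - \frac{1559801}{9}$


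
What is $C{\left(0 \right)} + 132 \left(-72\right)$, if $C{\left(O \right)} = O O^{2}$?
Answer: $-9504$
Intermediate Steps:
$C{\left(O \right)} = O^{3}$
$C{\left(0 \right)} + 132 \left(-72\right) = 0^{3} + 132 \left(-72\right) = 0 - 9504 = -9504$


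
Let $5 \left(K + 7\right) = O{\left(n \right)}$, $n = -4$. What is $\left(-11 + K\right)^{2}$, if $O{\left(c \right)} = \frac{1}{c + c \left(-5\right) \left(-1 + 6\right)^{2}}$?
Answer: $\frac{1992640321}{6150400} \approx 323.99$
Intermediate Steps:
$O{\left(c \right)} = - \frac{1}{124 c}$ ($O{\left(c \right)} = \frac{1}{c + - 5 c 5^{2}} = \frac{1}{c + - 5 c 25} = \frac{1}{c - 125 c} = \frac{1}{\left(-124\right) c} = - \frac{1}{124 c}$)
$K = - \frac{17359}{2480}$ ($K = -7 + \frac{\left(- \frac{1}{124}\right) \frac{1}{-4}}{5} = -7 + \frac{\left(- \frac{1}{124}\right) \left(- \frac{1}{4}\right)}{5} = -7 + \frac{1}{5} \cdot \frac{1}{496} = -7 + \frac{1}{2480} = - \frac{17359}{2480} \approx -6.9996$)
$\left(-11 + K\right)^{2} = \left(-11 - \frac{17359}{2480}\right)^{2} = \left(- \frac{44639}{2480}\right)^{2} = \frac{1992640321}{6150400}$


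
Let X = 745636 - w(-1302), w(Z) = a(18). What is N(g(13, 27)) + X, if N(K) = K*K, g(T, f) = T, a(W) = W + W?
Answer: 745769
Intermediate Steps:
a(W) = 2*W
w(Z) = 36 (w(Z) = 2*18 = 36)
N(K) = K²
X = 745600 (X = 745636 - 1*36 = 745636 - 36 = 745600)
N(g(13, 27)) + X = 13² + 745600 = 169 + 745600 = 745769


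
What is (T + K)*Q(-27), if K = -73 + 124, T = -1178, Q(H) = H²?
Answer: -821583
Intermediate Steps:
K = 51
(T + K)*Q(-27) = (-1178 + 51)*(-27)² = -1127*729 = -821583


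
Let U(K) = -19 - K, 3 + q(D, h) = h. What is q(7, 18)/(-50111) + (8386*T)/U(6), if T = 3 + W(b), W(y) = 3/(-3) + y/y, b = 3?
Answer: -1260692913/1252775 ≈ -1006.3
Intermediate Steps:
q(D, h) = -3 + h
W(y) = 0 (W(y) = 3*(-⅓) + 1 = -1 + 1 = 0)
T = 3 (T = 3 + 0 = 3)
q(7, 18)/(-50111) + (8386*T)/U(6) = (-3 + 18)/(-50111) + (8386*3)/(-19 - 1*6) = 15*(-1/50111) + 25158/(-19 - 6) = -15/50111 + 25158/(-25) = -15/50111 + 25158*(-1/25) = -15/50111 - 25158/25 = -1260692913/1252775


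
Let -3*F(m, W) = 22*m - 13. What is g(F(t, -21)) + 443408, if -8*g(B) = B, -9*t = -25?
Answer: 95776561/216 ≈ 4.4341e+5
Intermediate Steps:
t = 25/9 (t = -⅑*(-25) = 25/9 ≈ 2.7778)
F(m, W) = 13/3 - 22*m/3 (F(m, W) = -(22*m - 13)/3 = -(-13 + 22*m)/3 = 13/3 - 22*m/3)
g(B) = -B/8
g(F(t, -21)) + 443408 = -(13/3 - 22/3*25/9)/8 + 443408 = -(13/3 - 550/27)/8 + 443408 = -⅛*(-433/27) + 443408 = 433/216 + 443408 = 95776561/216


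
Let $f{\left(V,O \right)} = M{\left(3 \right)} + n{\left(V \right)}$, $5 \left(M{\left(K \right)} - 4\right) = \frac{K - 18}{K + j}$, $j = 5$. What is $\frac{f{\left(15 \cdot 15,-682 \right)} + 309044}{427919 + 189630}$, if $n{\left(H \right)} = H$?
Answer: $\frac{2474181}{4940392} \approx 0.50081$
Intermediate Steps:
$M{\left(K \right)} = 4 + \frac{-18 + K}{5 \left(5 + K\right)}$ ($M{\left(K \right)} = 4 + \frac{\left(K - 18\right) \frac{1}{K + 5}}{5} = 4 + \frac{\left(-18 + K\right) \frac{1}{5 + K}}{5} = 4 + \frac{\frac{1}{5 + K} \left(-18 + K\right)}{5} = 4 + \frac{-18 + K}{5 \left(5 + K\right)}$)
$f{\left(V,O \right)} = \frac{29}{8} + V$ ($f{\left(V,O \right)} = \frac{82 + 21 \cdot 3}{5 \left(5 + 3\right)} + V = \frac{82 + 63}{5 \cdot 8} + V = \frac{1}{5} \cdot \frac{1}{8} \cdot 145 + V = \frac{29}{8} + V$)
$\frac{f{\left(15 \cdot 15,-682 \right)} + 309044}{427919 + 189630} = \frac{\left(\frac{29}{8} + 15 \cdot 15\right) + 309044}{427919 + 189630} = \frac{\left(\frac{29}{8} + 225\right) + 309044}{617549} = \left(\frac{1829}{8} + 309044\right) \frac{1}{617549} = \frac{2474181}{8} \cdot \frac{1}{617549} = \frac{2474181}{4940392}$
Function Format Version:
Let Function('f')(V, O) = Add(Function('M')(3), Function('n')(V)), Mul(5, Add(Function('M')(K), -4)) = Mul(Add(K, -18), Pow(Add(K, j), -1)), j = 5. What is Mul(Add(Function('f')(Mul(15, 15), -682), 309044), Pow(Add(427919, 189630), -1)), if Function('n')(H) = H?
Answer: Rational(2474181, 4940392) ≈ 0.50081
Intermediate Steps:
Function('M')(K) = Add(4, Mul(Rational(1, 5), Pow(Add(5, K), -1), Add(-18, K))) (Function('M')(K) = Add(4, Mul(Rational(1, 5), Mul(Add(K, -18), Pow(Add(K, 5), -1)))) = Add(4, Mul(Rational(1, 5), Mul(Add(-18, K), Pow(Add(5, K), -1)))) = Add(4, Mul(Rational(1, 5), Mul(Pow(Add(5, K), -1), Add(-18, K)))) = Add(4, Mul(Rational(1, 5), Pow(Add(5, K), -1), Add(-18, K))))
Function('f')(V, O) = Add(Rational(29, 8), V) (Function('f')(V, O) = Add(Mul(Rational(1, 5), Pow(Add(5, 3), -1), Add(82, Mul(21, 3))), V) = Add(Mul(Rational(1, 5), Pow(8, -1), Add(82, 63)), V) = Add(Mul(Rational(1, 5), Rational(1, 8), 145), V) = Add(Rational(29, 8), V))
Mul(Add(Function('f')(Mul(15, 15), -682), 309044), Pow(Add(427919, 189630), -1)) = Mul(Add(Add(Rational(29, 8), Mul(15, 15)), 309044), Pow(Add(427919, 189630), -1)) = Mul(Add(Add(Rational(29, 8), 225), 309044), Pow(617549, -1)) = Mul(Add(Rational(1829, 8), 309044), Rational(1, 617549)) = Mul(Rational(2474181, 8), Rational(1, 617549)) = Rational(2474181, 4940392)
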